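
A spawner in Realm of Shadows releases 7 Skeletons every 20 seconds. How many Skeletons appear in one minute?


Spawns per minute = count * (60 / interval)
= 7 * (60 / 20)
= 7 * 3.0
= 21.0

21.0 per minute


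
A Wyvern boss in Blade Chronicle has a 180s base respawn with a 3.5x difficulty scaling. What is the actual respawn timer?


Respawn time = base * multiplier
= 180 * 3.5
= 630.0 seconds

630.0 seconds


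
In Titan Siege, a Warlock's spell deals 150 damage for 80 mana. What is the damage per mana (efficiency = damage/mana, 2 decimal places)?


Efficiency = damage / mana
= 150 / 80
= 1.88

1.88 dmg/mana


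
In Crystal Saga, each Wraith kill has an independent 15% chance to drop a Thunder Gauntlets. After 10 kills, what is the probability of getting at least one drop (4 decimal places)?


P(at least one) = 1 - P(none) = 1 - (1-p)^n
p = 15/100 = 0.15
1 - p = 0.85
(1 - p)^10 = 0.85^10 = 0.196874
P(at least one) = 1 - 0.196874 = 0.8031

0.8031


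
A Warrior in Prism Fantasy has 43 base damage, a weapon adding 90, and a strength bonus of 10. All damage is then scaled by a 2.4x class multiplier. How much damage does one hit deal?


Sum base + weapon + str = 43 + 90 + 10 = 143
Multiply by 2.4:
143 * 2.4 = 343.2

343.2 damage


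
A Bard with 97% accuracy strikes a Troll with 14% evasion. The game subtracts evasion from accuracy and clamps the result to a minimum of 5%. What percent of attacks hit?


accuracy - evasion = 97 - 14 = 83
Apply floor: max(83, 5) = 83
Hit chance = 83%

83%


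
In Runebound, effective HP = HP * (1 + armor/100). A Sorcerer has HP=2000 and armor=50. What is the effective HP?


EHP = 2000 * (1 + 50/100)
= 2000 * (1 + 0.5)
= 2000 * 1.5
= 3000.0

3000.0 EHP


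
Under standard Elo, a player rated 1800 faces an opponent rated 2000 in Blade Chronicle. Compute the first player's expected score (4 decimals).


Elo expected score: Ea = 1/(1 + 10^((Rb-Ra)/400))
Rb - Ra = 2000 - 1800 = 200
(Rb-Ra)/400 = 200/400 = 0.5
10^0.5 = 3.162278
Ea = 1/(1 + 3.162278) = 1/4.162278 = 0.2403

0.2403


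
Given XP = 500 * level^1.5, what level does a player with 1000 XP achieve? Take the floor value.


XP = 500 * level^1.5, so level = (XP / 500)^(1/1.5)
= (1000 / 500)^(1/1.5)
= 2.0^0.6667
= 1.5874
Floor: level = 1

level 1


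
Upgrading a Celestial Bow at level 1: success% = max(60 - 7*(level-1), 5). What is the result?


raw_rate = 60 - 7 * (1 - 1)
= 60 - 7 * 0
= 60 - 0
= 60
Apply floor: max(60, 5) = 60%

60%


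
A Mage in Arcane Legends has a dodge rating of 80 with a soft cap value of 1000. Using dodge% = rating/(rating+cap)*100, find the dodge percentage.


dodge% = 80 / (80 + 1000) * 100
= 80 / 1080 * 100
= 0.074074 * 100
= 7.41%

7.41%


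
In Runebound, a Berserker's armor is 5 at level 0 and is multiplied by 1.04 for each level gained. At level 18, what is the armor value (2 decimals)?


value = base * growth^level
= 5 * 1.04^18
= 5 * 2.025817
= 10.13

10.13 armor


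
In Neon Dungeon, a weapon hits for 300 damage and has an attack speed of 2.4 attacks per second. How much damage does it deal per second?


DPS = damage * attack_speed
= 300 * 2.4
= 720.0

720.0 DPS


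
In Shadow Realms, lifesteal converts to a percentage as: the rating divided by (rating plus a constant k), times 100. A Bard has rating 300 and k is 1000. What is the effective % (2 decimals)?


effective% = rating / (rating + k) * 100
= 300 / (300 + 1000) * 100
= 300 / 1300 * 100
= 0.230769 * 100
= 23.08%

23.08%


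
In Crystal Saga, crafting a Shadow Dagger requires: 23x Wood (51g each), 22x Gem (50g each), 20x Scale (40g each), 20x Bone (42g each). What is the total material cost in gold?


Cost breakdown:
  Wood: 23 * 51 = 1173
  Gem: 22 * 50 = 1100
  Scale: 20 * 40 = 800
  Bone: 20 * 42 = 840
Total = 1173 + 1100 + 800 + 840 = 3913

3913 gold


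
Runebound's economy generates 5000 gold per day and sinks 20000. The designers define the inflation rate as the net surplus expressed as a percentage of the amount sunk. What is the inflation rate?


Net gold = 5000 - 20000 = -15000
Inflation rate = net / sunk * 100 = -15000 / 20000 * 100
= -0.75 * 100
= -75.00%

-75.00%


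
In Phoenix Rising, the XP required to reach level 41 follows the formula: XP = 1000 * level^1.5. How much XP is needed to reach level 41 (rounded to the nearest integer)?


XP = 1000 * level^1.5
Substitute level = 41:
XP = 1000 * 41^1.5
= 1000 * 262.5281
= 262528

262528 XP


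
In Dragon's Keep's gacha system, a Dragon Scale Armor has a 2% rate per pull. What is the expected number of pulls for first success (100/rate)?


Expected pulls for a geometric distribution = 1/p = 100 / rate%
= 100 / 2
= 50.0

50.0 pulls


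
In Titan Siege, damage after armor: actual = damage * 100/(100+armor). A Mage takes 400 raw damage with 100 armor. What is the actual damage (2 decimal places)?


actual = 400 * 100 / (100 + 100)
= 400 * 100 / 200
= 40000 / 200
= 200.00

200.00 damage


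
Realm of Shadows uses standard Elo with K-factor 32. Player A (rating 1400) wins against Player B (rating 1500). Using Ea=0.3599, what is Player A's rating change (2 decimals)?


Elo update: delta = K * (S - Ea), where S = 1 (wins)
S - Ea = 1 - 0.3599 = 0.6401
Rating change = 32 * 0.6401
= 20.48

20.48 rating points


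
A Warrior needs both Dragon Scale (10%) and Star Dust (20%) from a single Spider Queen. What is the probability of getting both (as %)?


For independent events, P(both) = P(A) * P(B)
= 10% * 20%
= 200 / 100 %
= 2.0%

2.0%


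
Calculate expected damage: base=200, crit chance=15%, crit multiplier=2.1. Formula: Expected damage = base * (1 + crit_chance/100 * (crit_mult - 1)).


E[dmg] = base * (1 + crit_chance * (crit_mult - 1))
cc as decimal = 15/100 = 0.15
cm - 1 = 2.1 - 1 = 1.1
Bonus factor = 0.15 * 1.1 = 0.165
Total multiplier = 1 + 0.165 = 1.165
Expected damage = 200 * 1.165 = 233.00

233.00 damage


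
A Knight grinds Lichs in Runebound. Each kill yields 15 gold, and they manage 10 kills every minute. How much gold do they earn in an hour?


Gold per minute = 15 * 10 = 150
Gold per hour = 150 * 60 = 9000

9000 gold/hour


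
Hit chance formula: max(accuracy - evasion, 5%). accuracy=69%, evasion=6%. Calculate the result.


accuracy - evasion = 69 - 6 = 63
Apply floor: max(63, 5) = 63
Hit chance = 63%

63%


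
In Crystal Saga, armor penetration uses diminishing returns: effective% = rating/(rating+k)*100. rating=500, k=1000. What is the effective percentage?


effective% = rating / (rating + k) * 100
= 500 / (500 + 1000) * 100
= 500 / 1500 * 100
= 0.333333 * 100
= 33.33%

33.33%


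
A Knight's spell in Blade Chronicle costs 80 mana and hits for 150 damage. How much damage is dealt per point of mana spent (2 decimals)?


Efficiency = damage / mana
= 150 / 80
= 1.88

1.88 dmg/mana


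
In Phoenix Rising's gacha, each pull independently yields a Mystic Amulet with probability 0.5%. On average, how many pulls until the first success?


Expected pulls for a geometric distribution = 1/p = 100 / rate%
= 100 / 0.5
= 200.0

200.0 pulls


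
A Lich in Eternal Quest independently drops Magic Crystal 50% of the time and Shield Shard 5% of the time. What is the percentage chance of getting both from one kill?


For independent events, P(both) = P(A) * P(B)
= 50% * 5%
= 250 / 100 %
= 2.5%

2.5%


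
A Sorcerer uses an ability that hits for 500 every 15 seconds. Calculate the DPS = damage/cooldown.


DPS = damage / cooldown
= 500 / 15
= 33.33

33.33 DPS


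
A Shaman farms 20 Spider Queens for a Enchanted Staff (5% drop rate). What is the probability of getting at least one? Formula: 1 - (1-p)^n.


P(at least one) = 1 - P(none) = 1 - (1-p)^n
p = 5/100 = 0.05
1 - p = 0.95
(1 - p)^20 = 0.95^20 = 0.358486
P(at least one) = 1 - 0.358486 = 0.6415

0.6415


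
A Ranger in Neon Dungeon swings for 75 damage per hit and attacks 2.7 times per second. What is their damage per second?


DPS = damage * attack_speed
= 75 * 2.7
= 202.5

202.5 DPS


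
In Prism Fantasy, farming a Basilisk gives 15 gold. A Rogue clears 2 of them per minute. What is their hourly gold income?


Gold per minute = 15 * 2 = 30
Gold per hour = 30 * 60 = 1800

1800 gold/hour


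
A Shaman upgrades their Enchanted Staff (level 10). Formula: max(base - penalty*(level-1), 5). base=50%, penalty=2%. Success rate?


raw_rate = 50 - 2 * (10 - 1)
= 50 - 2 * 9
= 50 - 18
= 32
Apply floor: max(32, 5) = 32%

32%


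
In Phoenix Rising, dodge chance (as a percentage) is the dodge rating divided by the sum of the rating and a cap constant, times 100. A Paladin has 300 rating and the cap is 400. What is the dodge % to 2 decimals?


dodge% = 300 / (300 + 400) * 100
= 300 / 700 * 100
= 0.428571 * 100
= 42.86%

42.86%


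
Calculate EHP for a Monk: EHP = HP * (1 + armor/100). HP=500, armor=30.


EHP = 500 * (1 + 30/100)
= 500 * (1 + 0.3)
= 500 * 1.3
= 650.0

650.0 EHP


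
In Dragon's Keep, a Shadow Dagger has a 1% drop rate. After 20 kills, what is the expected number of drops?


Expected drops = kills * (drop_rate / 100)
= 20 * (1 / 100)
= 20 * 0.01
= 0.2

0.2 drops


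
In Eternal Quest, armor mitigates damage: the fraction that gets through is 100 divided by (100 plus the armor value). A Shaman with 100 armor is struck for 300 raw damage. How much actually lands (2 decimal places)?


actual = 300 * 100 / (100 + 100)
= 300 * 100 / 200
= 30000 / 200
= 150.00

150.00 damage


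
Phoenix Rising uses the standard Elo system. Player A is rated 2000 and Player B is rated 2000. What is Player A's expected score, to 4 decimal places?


Elo expected score: Ea = 1/(1 + 10^((Rb-Ra)/400))
Rb - Ra = 2000 - 2000 = 0
(Rb-Ra)/400 = 0/400 = 0.0
10^0.0 = 1.0
Ea = 1/(1 + 1.0) = 1/2.0 = 0.5000

0.5000


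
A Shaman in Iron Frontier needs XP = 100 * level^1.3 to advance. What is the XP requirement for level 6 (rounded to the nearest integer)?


XP = 100 * level^1.3
Substitute level = 6:
XP = 100 * 6^1.3
= 100 * 10.2706
= 1027

1027 XP


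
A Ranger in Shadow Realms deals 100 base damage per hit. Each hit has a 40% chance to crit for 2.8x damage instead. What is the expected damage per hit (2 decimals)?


E[dmg] = base * (1 + crit_chance * (crit_mult - 1))
cc as decimal = 40/100 = 0.4
cm - 1 = 2.8 - 1 = 1.8
Bonus factor = 0.4 * 1.8 = 0.72
Total multiplier = 1 + 0.72 = 1.72
Expected damage = 100 * 1.72 = 172.00

172.00 damage


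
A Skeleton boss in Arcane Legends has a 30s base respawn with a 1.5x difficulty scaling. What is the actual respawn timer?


Respawn time = base * multiplier
= 30 * 1.5
= 45.0 seconds

45.0 seconds


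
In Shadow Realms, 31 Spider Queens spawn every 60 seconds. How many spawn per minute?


Spawns per minute = count * (60 / interval)
= 31 * (60 / 60)
= 31 * 1.0
= 31.0

31.0 per minute


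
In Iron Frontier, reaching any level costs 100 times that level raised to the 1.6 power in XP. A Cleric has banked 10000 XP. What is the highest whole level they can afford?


XP = 100 * level^1.6, so level = (XP / 100)^(1/1.6)
= (10000 / 100)^(1/1.6)
= 100.0^0.625
= 17.7828
Floor: level = 17

level 17


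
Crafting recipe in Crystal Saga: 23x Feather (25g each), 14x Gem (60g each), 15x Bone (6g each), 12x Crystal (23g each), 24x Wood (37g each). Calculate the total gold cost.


Cost breakdown:
  Feather: 23 * 25 = 575
  Gem: 14 * 60 = 840
  Bone: 15 * 6 = 90
  Crystal: 12 * 23 = 276
  Wood: 24 * 37 = 888
Total = 575 + 840 + 90 + 276 + 888 = 2669

2669 gold


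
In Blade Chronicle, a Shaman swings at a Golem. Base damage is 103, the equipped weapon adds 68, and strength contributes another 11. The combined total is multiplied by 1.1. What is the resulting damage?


Sum base + weapon + str = 103 + 68 + 11 = 182
Multiply by 1.1:
182 * 1.1 = 200.2

200.2 damage


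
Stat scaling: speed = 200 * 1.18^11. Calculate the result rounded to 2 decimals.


value = base * growth^level
= 200 * 1.18^11
= 200 * 6.175926
= 1235.19

1235.19 speed


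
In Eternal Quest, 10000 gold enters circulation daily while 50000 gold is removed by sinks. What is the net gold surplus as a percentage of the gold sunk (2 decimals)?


Net gold = 10000 - 50000 = -40000
Inflation rate = net / sunk * 100 = -40000 / 50000 * 100
= -0.8 * 100
= -80.00%

-80.00%


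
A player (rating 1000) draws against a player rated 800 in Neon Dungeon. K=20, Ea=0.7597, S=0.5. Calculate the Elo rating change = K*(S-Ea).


Elo update: delta = K * (S - Ea), where S = 0.5 (draws)
S - Ea = 0.5 - 0.7597 = -0.2597
Rating change = 20 * -0.2597
= -5.19

-5.19 rating points


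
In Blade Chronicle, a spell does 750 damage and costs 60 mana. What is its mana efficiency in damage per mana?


Efficiency = damage / mana
= 750 / 60
= 12.50

12.50 dmg/mana


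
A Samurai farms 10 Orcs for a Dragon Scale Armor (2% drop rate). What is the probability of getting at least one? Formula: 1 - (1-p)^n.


P(at least one) = 1 - P(none) = 1 - (1-p)^n
p = 2/100 = 0.02
1 - p = 0.98
(1 - p)^10 = 0.98^10 = 0.817073
P(at least one) = 1 - 0.817073 = 0.1829

0.1829


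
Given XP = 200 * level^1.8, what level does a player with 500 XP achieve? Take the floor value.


XP = 200 * level^1.8, so level = (XP / 200)^(1/1.8)
= (500 / 200)^(1/1.8)
= 2.5^0.5556
= 1.6637
Floor: level = 1

level 1


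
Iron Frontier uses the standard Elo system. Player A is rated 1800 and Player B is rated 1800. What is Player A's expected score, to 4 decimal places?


Elo expected score: Ea = 1/(1 + 10^((Rb-Ra)/400))
Rb - Ra = 1800 - 1800 = 0
(Rb-Ra)/400 = 0/400 = 0.0
10^0.0 = 1.0
Ea = 1/(1 + 1.0) = 1/2.0 = 0.5000

0.5000


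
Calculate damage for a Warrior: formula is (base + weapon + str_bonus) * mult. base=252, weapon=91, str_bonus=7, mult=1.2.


Sum base + weapon + str = 252 + 91 + 7 = 350
Multiply by 1.2:
350 * 1.2 = 420.0

420.0 damage


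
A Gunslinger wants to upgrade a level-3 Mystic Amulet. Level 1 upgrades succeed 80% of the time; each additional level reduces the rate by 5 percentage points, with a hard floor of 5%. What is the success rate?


raw_rate = 80 - 5 * (3 - 1)
= 80 - 5 * 2
= 80 - 10
= 70
Apply floor: max(70, 5) = 70%

70%


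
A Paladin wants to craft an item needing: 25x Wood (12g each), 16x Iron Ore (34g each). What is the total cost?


Cost breakdown:
  Wood: 25 * 12 = 300
  Iron Ore: 16 * 34 = 544
Total = 300 + 544 = 844

844 gold


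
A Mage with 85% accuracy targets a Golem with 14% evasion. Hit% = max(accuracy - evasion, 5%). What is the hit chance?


accuracy - evasion = 85 - 14 = 71
Apply floor: max(71, 5) = 71
Hit chance = 71%

71%


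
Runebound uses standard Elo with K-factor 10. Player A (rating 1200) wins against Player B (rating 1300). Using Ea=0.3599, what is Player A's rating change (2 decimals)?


Elo update: delta = K * (S - Ea), where S = 1 (wins)
S - Ea = 1 - 0.3599 = 0.6401
Rating change = 10 * 0.6401
= 6.40

6.40 rating points


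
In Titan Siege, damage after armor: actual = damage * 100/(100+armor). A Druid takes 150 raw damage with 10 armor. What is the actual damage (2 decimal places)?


actual = 150 * 100 / (100 + 10)
= 150 * 100 / 110
= 15000 / 110
= 136.36

136.36 damage


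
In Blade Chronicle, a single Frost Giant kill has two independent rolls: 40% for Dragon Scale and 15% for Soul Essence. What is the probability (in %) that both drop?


For independent events, P(both) = P(A) * P(B)
= 40% * 15%
= 600 / 100 %
= 6.0%

6.0%


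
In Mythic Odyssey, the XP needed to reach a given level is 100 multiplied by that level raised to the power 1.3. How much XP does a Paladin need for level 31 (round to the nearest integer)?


XP = 100 * level^1.3
Substitute level = 31:
XP = 100 * 31^1.3
= 100 * 86.8501
= 8685

8685 XP


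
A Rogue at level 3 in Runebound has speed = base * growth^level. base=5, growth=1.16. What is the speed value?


value = base * growth^level
= 5 * 1.16^3
= 5 * 1.560896
= 7.80

7.80 speed


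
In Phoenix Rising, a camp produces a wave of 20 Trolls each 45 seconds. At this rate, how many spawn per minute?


Spawns per minute = count * (60 / interval)
= 20 * (60 / 45)
= 20 * 1.3333
= 26.67

26.67 per minute


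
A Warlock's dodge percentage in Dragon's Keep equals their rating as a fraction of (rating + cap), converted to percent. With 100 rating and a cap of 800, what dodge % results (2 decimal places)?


dodge% = 100 / (100 + 800) * 100
= 100 / 900 * 100
= 0.111111 * 100
= 11.11%

11.11%


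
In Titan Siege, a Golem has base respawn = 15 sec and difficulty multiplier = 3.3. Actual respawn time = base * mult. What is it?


Respawn time = base * multiplier
= 15 * 3.3
= 49.5 seconds

49.5 seconds


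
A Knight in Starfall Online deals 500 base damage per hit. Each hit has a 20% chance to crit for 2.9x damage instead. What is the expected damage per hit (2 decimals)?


E[dmg] = base * (1 + crit_chance * (crit_mult - 1))
cc as decimal = 20/100 = 0.2
cm - 1 = 2.9 - 1 = 1.9
Bonus factor = 0.2 * 1.9 = 0.38
Total multiplier = 1 + 0.38 = 1.38
Expected damage = 500 * 1.38 = 690.00

690.00 damage


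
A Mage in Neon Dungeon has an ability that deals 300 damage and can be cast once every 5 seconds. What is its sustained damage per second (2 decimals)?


DPS = damage / cooldown
= 300 / 5
= 60.00

60.00 DPS


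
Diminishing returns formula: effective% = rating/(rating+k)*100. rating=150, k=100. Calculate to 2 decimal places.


effective% = rating / (rating + k) * 100
= 150 / (150 + 100) * 100
= 150 / 250 * 100
= 0.6 * 100
= 60.00%

60.00%


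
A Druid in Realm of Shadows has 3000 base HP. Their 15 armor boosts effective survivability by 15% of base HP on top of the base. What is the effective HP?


EHP = 3000 * (1 + 15/100)
= 3000 * (1 + 0.15)
= 3000 * 1.15
= 3450.0

3450.0 EHP


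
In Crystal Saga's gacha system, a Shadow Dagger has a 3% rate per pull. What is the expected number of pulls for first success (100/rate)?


Expected pulls for a geometric distribution = 1/p = 100 / rate%
= 100 / 3
= 33.33

33.33 pulls


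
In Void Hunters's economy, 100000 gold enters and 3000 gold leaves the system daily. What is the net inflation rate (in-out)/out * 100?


Net gold = 100000 - 3000 = 97000
Inflation rate = net / sunk * 100 = 97000 / 3000 * 100
= 32.333333 * 100
= 3233.33%

3233.33%


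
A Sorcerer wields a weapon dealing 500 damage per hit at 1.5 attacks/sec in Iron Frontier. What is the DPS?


DPS = damage * attack_speed
= 500 * 1.5
= 750.0

750.0 DPS


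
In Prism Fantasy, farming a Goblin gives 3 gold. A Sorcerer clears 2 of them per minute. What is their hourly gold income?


Gold per minute = 3 * 2 = 6
Gold per hour = 6 * 60 = 360

360 gold/hour


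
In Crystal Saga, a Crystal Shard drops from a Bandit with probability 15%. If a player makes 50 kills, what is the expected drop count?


Expected drops = kills * (drop_rate / 100)
= 50 * (15 / 100)
= 50 * 0.15
= 7.5

7.5 drops


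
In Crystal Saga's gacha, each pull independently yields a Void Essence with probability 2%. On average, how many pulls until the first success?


Expected pulls for a geometric distribution = 1/p = 100 / rate%
= 100 / 2
= 50.0

50.0 pulls


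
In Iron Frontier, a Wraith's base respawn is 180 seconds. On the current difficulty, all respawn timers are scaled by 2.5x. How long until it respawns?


Respawn time = base * multiplier
= 180 * 2.5
= 450.0 seconds

450.0 seconds


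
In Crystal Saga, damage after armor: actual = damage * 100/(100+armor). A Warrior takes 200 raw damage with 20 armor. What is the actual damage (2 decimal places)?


actual = 200 * 100 / (100 + 20)
= 200 * 100 / 120
= 20000 / 120
= 166.67

166.67 damage


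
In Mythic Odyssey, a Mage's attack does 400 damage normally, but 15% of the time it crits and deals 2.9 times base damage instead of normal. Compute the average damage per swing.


E[dmg] = base * (1 + crit_chance * (crit_mult - 1))
cc as decimal = 15/100 = 0.15
cm - 1 = 2.9 - 1 = 1.9
Bonus factor = 0.15 * 1.9 = 0.285
Total multiplier = 1 + 0.285 = 1.285
Expected damage = 400 * 1.285 = 514.00

514.00 damage


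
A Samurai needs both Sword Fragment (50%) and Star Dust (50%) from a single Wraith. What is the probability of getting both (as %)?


For independent events, P(both) = P(A) * P(B)
= 50% * 50%
= 2500 / 100 %
= 25.0%

25.0%


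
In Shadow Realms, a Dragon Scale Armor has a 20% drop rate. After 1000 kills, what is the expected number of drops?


Expected drops = kills * (drop_rate / 100)
= 1000 * (20 / 100)
= 1000 * 0.2
= 200.0

200.0 drops


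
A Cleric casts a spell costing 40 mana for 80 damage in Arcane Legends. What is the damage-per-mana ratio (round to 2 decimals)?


Efficiency = damage / mana
= 80 / 40
= 2.00

2.00 dmg/mana


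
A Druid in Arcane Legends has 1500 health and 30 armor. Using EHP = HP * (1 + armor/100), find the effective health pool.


EHP = 1500 * (1 + 30/100)
= 1500 * (1 + 0.3)
= 1500 * 1.3
= 1950.0

1950.0 EHP


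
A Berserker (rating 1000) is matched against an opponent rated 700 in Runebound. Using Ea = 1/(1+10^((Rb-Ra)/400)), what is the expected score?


Elo expected score: Ea = 1/(1 + 10^((Rb-Ra)/400))
Rb - Ra = 700 - 1000 = -300
(Rb-Ra)/400 = -300/400 = -0.75
10^-0.75 = 0.177828
Ea = 1/(1 + 0.177828) = 1/1.177828 = 0.8490

0.8490


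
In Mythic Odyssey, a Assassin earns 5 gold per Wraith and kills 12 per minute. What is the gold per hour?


Gold per minute = 5 * 12 = 60
Gold per hour = 60 * 60 = 3600

3600 gold/hour


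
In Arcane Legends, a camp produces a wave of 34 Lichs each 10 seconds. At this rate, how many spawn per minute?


Spawns per minute = count * (60 / interval)
= 34 * (60 / 10)
= 34 * 6.0
= 204.0

204.0 per minute


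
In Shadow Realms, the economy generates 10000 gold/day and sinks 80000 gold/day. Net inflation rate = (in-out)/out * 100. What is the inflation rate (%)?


Net gold = 10000 - 80000 = -70000
Inflation rate = net / sunk * 100 = -70000 / 80000 * 100
= -0.875 * 100
= -87.50%

-87.50%


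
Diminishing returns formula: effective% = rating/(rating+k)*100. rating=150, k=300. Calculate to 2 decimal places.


effective% = rating / (rating + k) * 100
= 150 / (150 + 300) * 100
= 150 / 450 * 100
= 0.333333 * 100
= 33.33%

33.33%


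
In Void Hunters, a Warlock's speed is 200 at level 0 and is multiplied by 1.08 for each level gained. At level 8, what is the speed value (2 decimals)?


value = base * growth^level
= 200 * 1.08^8
= 200 * 1.85093
= 370.19

370.19 speed


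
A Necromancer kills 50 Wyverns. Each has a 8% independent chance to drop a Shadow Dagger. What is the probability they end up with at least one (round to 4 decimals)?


P(at least one) = 1 - P(none) = 1 - (1-p)^n
p = 8/100 = 0.08
1 - p = 0.92
(1 - p)^50 = 0.92^50 = 0.015466
P(at least one) = 1 - 0.015466 = 0.9845

0.9845


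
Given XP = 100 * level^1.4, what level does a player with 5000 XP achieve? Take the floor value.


XP = 100 * level^1.4, so level = (XP / 100)^(1/1.4)
= (5000 / 100)^(1/1.4)
= 50.0^0.7143
= 16.3512
Floor: level = 16

level 16


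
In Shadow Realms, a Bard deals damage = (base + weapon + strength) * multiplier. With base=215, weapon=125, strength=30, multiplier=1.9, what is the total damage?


Sum base + weapon + str = 215 + 125 + 30 = 370
Multiply by 1.9:
370 * 1.9 = 703.0

703.0 damage


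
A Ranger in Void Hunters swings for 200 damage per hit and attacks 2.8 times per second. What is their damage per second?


DPS = damage * attack_speed
= 200 * 2.8
= 560.0

560.0 DPS


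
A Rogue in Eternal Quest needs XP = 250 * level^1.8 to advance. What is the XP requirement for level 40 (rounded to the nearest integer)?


XP = 250 * level^1.8
Substitute level = 40:
XP = 250 * 40^1.8
= 250 * 765.0819998
= 191270

191270 XP


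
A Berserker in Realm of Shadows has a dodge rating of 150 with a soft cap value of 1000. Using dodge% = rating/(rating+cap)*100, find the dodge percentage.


dodge% = 150 / (150 + 1000) * 100
= 150 / 1150 * 100
= 0.130435 * 100
= 13.04%

13.04%


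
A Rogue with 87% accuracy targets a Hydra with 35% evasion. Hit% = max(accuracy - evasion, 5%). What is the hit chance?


accuracy - evasion = 87 - 35 = 52
Apply floor: max(52, 5) = 52
Hit chance = 52%

52%


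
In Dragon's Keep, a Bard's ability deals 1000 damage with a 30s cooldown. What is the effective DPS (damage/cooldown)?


DPS = damage / cooldown
= 1000 / 30
= 33.33

33.33 DPS


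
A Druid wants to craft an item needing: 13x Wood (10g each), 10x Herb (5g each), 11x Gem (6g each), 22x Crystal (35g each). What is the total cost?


Cost breakdown:
  Wood: 13 * 10 = 130
  Herb: 10 * 5 = 50
  Gem: 11 * 6 = 66
  Crystal: 22 * 35 = 770
Total = 130 + 50 + 66 + 770 = 1016

1016 gold


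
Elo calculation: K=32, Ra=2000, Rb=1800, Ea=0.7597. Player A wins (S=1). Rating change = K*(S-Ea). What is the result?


Elo update: delta = K * (S - Ea), where S = 1 (wins)
S - Ea = 1 - 0.7597 = 0.2403
Rating change = 32 * 0.2403
= 7.69

7.69 rating points


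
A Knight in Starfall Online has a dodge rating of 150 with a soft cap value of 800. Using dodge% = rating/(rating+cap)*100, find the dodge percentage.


dodge% = 150 / (150 + 800) * 100
= 150 / 950 * 100
= 0.157895 * 100
= 15.79%

15.79%


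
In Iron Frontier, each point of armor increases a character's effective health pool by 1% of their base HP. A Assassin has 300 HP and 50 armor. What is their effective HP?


EHP = 300 * (1 + 50/100)
= 300 * (1 + 0.5)
= 300 * 1.5
= 450.0

450.0 EHP


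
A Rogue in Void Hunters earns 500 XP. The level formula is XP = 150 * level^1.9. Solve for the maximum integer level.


XP = 150 * level^1.9, so level = (XP / 150)^(1/1.9)
= (500 / 150)^(1/1.9)
= 3.3333^0.5263
= 1.8845
Floor: level = 1

level 1


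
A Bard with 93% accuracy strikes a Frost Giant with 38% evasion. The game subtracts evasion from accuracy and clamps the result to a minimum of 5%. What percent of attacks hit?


accuracy - evasion = 93 - 38 = 55
Apply floor: max(55, 5) = 55
Hit chance = 55%

55%


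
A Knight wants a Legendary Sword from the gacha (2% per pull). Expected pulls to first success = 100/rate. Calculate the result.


Expected pulls for a geometric distribution = 1/p = 100 / rate%
= 100 / 2
= 50.0

50.0 pulls


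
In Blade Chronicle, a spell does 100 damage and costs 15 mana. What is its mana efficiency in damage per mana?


Efficiency = damage / mana
= 100 / 15
= 6.67

6.67 dmg/mana


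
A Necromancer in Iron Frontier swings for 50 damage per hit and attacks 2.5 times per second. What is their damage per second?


DPS = damage * attack_speed
= 50 * 2.5
= 125.0

125.0 DPS


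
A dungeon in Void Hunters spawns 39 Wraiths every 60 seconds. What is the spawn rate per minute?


Spawns per minute = count * (60 / interval)
= 39 * (60 / 60)
= 39 * 1.0
= 39.0

39.0 per minute


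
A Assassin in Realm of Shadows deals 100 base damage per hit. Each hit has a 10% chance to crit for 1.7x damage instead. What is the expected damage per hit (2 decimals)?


E[dmg] = base * (1 + crit_chance * (crit_mult - 1))
cc as decimal = 10/100 = 0.1
cm - 1 = 1.7 - 1 = 0.7
Bonus factor = 0.1 * 0.7 = 0.07
Total multiplier = 1 + 0.07 = 1.07
Expected damage = 100 * 1.07 = 107.00

107.00 damage


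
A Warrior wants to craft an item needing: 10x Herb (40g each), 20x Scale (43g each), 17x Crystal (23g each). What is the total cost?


Cost breakdown:
  Herb: 10 * 40 = 400
  Scale: 20 * 43 = 860
  Crystal: 17 * 23 = 391
Total = 400 + 860 + 391 = 1651

1651 gold


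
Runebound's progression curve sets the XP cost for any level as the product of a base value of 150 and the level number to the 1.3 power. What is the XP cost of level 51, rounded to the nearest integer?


XP = 150 * level^1.3
Substitute level = 51:
XP = 150 * 51^1.3
= 150 * 165.898
= 24885

24885 XP


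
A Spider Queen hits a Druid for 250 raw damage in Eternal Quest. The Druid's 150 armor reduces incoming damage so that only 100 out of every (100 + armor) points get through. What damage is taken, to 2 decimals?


actual = 250 * 100 / (100 + 150)
= 250 * 100 / 250
= 25000 / 250
= 100.00

100.00 damage


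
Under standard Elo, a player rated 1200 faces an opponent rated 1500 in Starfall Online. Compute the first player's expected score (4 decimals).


Elo expected score: Ea = 1/(1 + 10^((Rb-Ra)/400))
Rb - Ra = 1500 - 1200 = 300
(Rb-Ra)/400 = 300/400 = 0.75
10^0.75 = 5.623413
Ea = 1/(1 + 5.623413) = 1/6.623413 = 0.1510

0.1510


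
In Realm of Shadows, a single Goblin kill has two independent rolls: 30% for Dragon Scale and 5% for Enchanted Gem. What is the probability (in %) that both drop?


For independent events, P(both) = P(A) * P(B)
= 30% * 5%
= 150 / 100 %
= 1.5%

1.5%


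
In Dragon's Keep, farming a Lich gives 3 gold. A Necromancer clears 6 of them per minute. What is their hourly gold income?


Gold per minute = 3 * 6 = 18
Gold per hour = 18 * 60 = 1080

1080 gold/hour


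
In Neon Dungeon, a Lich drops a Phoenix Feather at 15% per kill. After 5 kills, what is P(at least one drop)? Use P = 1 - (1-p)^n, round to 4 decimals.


P(at least one) = 1 - P(none) = 1 - (1-p)^n
p = 15/100 = 0.15
1 - p = 0.85
(1 - p)^5 = 0.85^5 = 0.443705
P(at least one) = 1 - 0.443705 = 0.5563

0.5563


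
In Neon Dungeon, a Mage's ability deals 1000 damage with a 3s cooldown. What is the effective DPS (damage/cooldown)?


DPS = damage / cooldown
= 1000 / 3
= 333.33

333.33 DPS


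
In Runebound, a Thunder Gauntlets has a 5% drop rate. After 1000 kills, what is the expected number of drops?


Expected drops = kills * (drop_rate / 100)
= 1000 * (5 / 100)
= 1000 * 0.05
= 50.0

50.0 drops


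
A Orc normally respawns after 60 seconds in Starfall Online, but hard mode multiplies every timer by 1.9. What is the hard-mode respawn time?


Respawn time = base * multiplier
= 60 * 1.9
= 114.0 seconds

114.0 seconds


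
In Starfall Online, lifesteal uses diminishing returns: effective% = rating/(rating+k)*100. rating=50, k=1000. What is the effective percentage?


effective% = rating / (rating + k) * 100
= 50 / (50 + 1000) * 100
= 50 / 1050 * 100
= 0.047619 * 100
= 4.76%

4.76%


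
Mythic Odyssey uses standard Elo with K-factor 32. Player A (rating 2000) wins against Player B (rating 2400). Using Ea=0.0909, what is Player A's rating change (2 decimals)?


Elo update: delta = K * (S - Ea), where S = 1 (wins)
S - Ea = 1 - 0.0909 = 0.9091
Rating change = 32 * 0.9091
= 29.09

29.09 rating points


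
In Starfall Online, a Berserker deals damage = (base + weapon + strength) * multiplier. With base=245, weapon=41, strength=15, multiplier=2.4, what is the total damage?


Sum base + weapon + str = 245 + 41 + 15 = 301
Multiply by 2.4:
301 * 2.4 = 722.4

722.4 damage


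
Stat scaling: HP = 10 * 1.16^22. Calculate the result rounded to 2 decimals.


value = base * growth^level
= 10 * 1.16^22
= 10 * 26.186398
= 261.86

261.86 HP


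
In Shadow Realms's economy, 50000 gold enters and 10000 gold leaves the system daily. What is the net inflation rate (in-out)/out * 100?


Net gold = 50000 - 10000 = 40000
Inflation rate = net / sunk * 100 = 40000 / 10000 * 100
= 4.0 * 100
= 400.00%

400.00%


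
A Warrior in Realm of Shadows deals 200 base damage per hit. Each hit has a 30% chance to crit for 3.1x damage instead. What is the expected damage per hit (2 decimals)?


E[dmg] = base * (1 + crit_chance * (crit_mult - 1))
cc as decimal = 30/100 = 0.3
cm - 1 = 3.1 - 1 = 2.1
Bonus factor = 0.3 * 2.1 = 0.63
Total multiplier = 1 + 0.63 = 1.63
Expected damage = 200 * 1.63 = 326.00

326.00 damage


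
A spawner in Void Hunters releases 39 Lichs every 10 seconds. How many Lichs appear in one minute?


Spawns per minute = count * (60 / interval)
= 39 * (60 / 10)
= 39 * 6.0
= 234.0

234.0 per minute


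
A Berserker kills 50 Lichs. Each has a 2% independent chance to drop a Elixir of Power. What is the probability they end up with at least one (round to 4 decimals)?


P(at least one) = 1 - P(none) = 1 - (1-p)^n
p = 2/100 = 0.02
1 - p = 0.98
(1 - p)^50 = 0.98^50 = 0.364170
P(at least one) = 1 - 0.364170 = 0.6358

0.6358


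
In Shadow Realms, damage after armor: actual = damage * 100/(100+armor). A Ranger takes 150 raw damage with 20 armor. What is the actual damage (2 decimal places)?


actual = 150 * 100 / (100 + 20)
= 150 * 100 / 120
= 15000 / 120
= 125.00

125.00 damage


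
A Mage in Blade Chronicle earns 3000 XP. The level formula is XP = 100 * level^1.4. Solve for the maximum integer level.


XP = 100 * level^1.4, so level = (XP / 100)^(1/1.4)
= (3000 / 100)^(1/1.4)
= 30.0^0.7143
= 11.3524
Floor: level = 11

level 11


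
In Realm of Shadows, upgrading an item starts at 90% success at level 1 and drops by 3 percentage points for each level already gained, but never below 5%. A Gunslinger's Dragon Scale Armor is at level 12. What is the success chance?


raw_rate = 90 - 3 * (12 - 1)
= 90 - 3 * 11
= 90 - 33
= 57
Apply floor: max(57, 5) = 57%

57%


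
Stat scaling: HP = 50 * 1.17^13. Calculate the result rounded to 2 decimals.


value = base * growth^level
= 50 * 1.17^13
= 50 * 7.698679
= 384.93

384.93 HP


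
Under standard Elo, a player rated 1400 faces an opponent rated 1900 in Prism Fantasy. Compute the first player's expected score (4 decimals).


Elo expected score: Ea = 1/(1 + 10^((Rb-Ra)/400))
Rb - Ra = 1900 - 1400 = 500
(Rb-Ra)/400 = 500/400 = 1.25
10^1.25 = 17.782794
Ea = 1/(1 + 17.782794) = 1/18.782794 = 0.0532

0.0532


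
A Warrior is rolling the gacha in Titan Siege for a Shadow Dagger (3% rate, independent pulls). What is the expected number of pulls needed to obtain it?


Expected pulls for a geometric distribution = 1/p = 100 / rate%
= 100 / 3
= 33.33

33.33 pulls


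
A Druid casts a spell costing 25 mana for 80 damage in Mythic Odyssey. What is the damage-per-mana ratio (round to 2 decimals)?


Efficiency = damage / mana
= 80 / 25
= 3.20

3.20 dmg/mana


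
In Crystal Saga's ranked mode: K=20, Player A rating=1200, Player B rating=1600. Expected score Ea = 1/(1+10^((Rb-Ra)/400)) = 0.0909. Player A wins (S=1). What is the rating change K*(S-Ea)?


Elo update: delta = K * (S - Ea), where S = 1 (wins)
S - Ea = 1 - 0.0909 = 0.9091
Rating change = 20 * 0.9091
= 18.18

18.18 rating points


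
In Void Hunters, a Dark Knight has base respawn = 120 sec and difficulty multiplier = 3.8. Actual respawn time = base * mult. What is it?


Respawn time = base * multiplier
= 120 * 3.8
= 456.0 seconds

456.0 seconds


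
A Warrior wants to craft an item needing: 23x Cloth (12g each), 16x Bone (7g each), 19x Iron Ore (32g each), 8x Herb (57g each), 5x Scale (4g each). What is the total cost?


Cost breakdown:
  Cloth: 23 * 12 = 276
  Bone: 16 * 7 = 112
  Iron Ore: 19 * 32 = 608
  Herb: 8 * 57 = 456
  Scale: 5 * 4 = 20
Total = 276 + 112 + 608 + 456 + 20 = 1472

1472 gold


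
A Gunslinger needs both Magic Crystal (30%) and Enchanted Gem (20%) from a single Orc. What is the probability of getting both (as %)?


For independent events, P(both) = P(A) * P(B)
= 30% * 20%
= 600 / 100 %
= 6.0%

6.0%


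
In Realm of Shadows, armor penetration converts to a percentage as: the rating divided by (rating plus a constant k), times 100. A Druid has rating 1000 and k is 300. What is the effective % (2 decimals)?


effective% = rating / (rating + k) * 100
= 1000 / (1000 + 300) * 100
= 1000 / 1300 * 100
= 0.769231 * 100
= 76.92%

76.92%


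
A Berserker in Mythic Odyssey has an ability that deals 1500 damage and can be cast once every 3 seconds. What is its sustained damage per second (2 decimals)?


DPS = damage / cooldown
= 1500 / 3
= 500.00

500.00 DPS


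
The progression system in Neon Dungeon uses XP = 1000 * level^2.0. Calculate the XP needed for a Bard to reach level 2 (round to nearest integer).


XP = 1000 * level^2.0
Substitute level = 2:
XP = 1000 * 2^2.0
= 1000 * 4.0
= 4000

4000 XP


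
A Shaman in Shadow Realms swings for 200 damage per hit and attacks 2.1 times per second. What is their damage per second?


DPS = damage * attack_speed
= 200 * 2.1
= 420.0

420.0 DPS


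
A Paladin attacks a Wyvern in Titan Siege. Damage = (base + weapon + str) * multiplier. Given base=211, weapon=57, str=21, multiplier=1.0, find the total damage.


Sum base + weapon + str = 211 + 57 + 21 = 289
Multiply by 1.0:
289 * 1.0 = 289.0

289.0 damage


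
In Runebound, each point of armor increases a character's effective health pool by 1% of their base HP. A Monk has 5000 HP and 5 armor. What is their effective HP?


EHP = 5000 * (1 + 5/100)
= 5000 * (1 + 0.05)
= 5000 * 1.05
= 5250.0

5250.0 EHP


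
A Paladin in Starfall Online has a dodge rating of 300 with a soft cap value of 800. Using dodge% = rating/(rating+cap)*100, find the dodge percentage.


dodge% = 300 / (300 + 800) * 100
= 300 / 1100 * 100
= 0.272727 * 100
= 27.27%

27.27%


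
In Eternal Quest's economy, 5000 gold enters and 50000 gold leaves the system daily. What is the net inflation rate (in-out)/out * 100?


Net gold = 5000 - 50000 = -45000
Inflation rate = net / sunk * 100 = -45000 / 50000 * 100
= -0.9 * 100
= -90.00%

-90.00%


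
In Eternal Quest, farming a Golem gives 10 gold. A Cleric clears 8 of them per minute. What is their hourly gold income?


Gold per minute = 10 * 8 = 80
Gold per hour = 80 * 60 = 4800

4800 gold/hour


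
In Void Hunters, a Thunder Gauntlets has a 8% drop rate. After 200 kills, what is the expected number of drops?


Expected drops = kills * (drop_rate / 100)
= 200 * (8 / 100)
= 200 * 0.08
= 16.0

16.0 drops


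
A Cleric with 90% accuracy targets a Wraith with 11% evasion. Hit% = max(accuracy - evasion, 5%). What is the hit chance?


accuracy - evasion = 90 - 11 = 79
Apply floor: max(79, 5) = 79
Hit chance = 79%

79%


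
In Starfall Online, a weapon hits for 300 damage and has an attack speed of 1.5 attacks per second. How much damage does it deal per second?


DPS = damage * attack_speed
= 300 * 1.5
= 450.0

450.0 DPS


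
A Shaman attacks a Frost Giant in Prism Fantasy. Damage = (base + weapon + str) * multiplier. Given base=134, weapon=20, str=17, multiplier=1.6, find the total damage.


Sum base + weapon + str = 134 + 20 + 17 = 171
Multiply by 1.6:
171 * 1.6 = 273.6

273.6 damage


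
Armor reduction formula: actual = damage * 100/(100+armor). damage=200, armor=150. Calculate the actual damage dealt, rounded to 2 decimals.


actual = 200 * 100 / (100 + 150)
= 200 * 100 / 250
= 20000 / 250
= 80.00

80.00 damage


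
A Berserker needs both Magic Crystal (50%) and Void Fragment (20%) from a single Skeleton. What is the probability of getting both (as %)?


For independent events, P(both) = P(A) * P(B)
= 50% * 20%
= 1000 / 100 %
= 10.0%

10.0%


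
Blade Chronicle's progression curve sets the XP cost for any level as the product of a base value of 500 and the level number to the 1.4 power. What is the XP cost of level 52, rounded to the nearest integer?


XP = 500 * level^1.4
Substitute level = 52:
XP = 500 * 52^1.4
= 500 * 252.5833
= 126292

126292 XP


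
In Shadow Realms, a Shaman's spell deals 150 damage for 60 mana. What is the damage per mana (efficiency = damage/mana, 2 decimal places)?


Efficiency = damage / mana
= 150 / 60
= 2.50

2.50 dmg/mana


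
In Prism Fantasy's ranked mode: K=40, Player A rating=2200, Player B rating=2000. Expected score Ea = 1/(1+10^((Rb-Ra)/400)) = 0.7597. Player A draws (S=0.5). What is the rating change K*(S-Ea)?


Elo update: delta = K * (S - Ea), where S = 0.5 (draws)
S - Ea = 0.5 - 0.7597 = -0.2597
Rating change = 40 * -0.2597
= -10.39

-10.39 rating points
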